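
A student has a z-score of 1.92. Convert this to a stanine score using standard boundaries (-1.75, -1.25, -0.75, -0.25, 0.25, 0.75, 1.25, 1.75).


Stanine boundaries: [-1.75, -1.25, -0.75, -0.25, 0.25, 0.75, 1.25, 1.75]
z = 1.92
Check each boundary:
  z >= -1.75 -> could be stanine 2
  z >= -1.25 -> could be stanine 3
  z >= -0.75 -> could be stanine 4
  z >= -0.25 -> could be stanine 5
  z >= 0.25 -> could be stanine 6
  z >= 0.75 -> could be stanine 7
  z >= 1.25 -> could be stanine 8
  z >= 1.75 -> could be stanine 9
Highest qualifying boundary gives stanine = 9

9


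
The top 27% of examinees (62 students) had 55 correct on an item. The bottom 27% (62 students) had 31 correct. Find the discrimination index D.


p_upper = 55/62 = 0.8871
p_lower = 31/62 = 0.5
D = 0.8871 - 0.5 = 0.3871

0.3871


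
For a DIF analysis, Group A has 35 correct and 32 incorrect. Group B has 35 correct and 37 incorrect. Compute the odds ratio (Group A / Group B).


Odds_A = 35/32 = 1.0938
Odds_B = 35/37 = 0.9459
OR = Odds_A / Odds_B = 1.0938 / 0.9459
Exactly, OR = (35 * 37) / (32 * 35) = 1295 / 1120
OR = 1.1562

1.1562


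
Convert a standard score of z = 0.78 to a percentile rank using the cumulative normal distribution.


CDF(z) = 0.5 * (1 + erf(z/sqrt(2)))
erf(0.5515) = 0.5646
CDF = 0.7823
Percentile rank = 0.7823 * 100 = 78.23

78.23


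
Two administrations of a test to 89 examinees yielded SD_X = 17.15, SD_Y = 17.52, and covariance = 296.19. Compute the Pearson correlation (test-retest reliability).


r = cov(X,Y) / (SD_X * SD_Y)
r = 296.19 / (17.15 * 17.52)
r = 296.19 / 300.468
r = 0.9858

0.9858


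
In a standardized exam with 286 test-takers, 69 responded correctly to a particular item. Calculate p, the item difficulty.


Item difficulty p = number correct / total examinees
p = 69 / 286
p = 0.2413

0.2413


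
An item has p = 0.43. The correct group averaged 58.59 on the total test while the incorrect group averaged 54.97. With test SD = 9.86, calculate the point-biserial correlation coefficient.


q = 1 - p = 0.57
rpb = ((M1 - M0) / SD) * sqrt(p * q)
rpb = ((58.59 - 54.97) / 9.86) * sqrt(0.43 * 0.57)
rpb = 0.1818

0.1818


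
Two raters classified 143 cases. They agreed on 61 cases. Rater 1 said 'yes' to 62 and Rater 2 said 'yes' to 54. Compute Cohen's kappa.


P_o = 61/143 = 0.426573
P_e = (62*54 + 81*89) / 20449 = 0.51626
kappa = (P_o - P_e) / (1 - P_e)
kappa = (0.426573 - 0.51626) / (1 - 0.51626)
kappa = -0.1854

-0.1854


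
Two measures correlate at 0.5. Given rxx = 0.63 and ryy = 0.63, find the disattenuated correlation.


r_corrected = rxy / sqrt(rxx * ryy)
= 0.5 / sqrt(0.63 * 0.63)
= 0.5 / sqrt(0.3969)
= 0.5 / 0.63
r_corrected = 0.7937

0.7937


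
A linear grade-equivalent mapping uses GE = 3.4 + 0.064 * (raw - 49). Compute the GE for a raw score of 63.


raw - median = 63 - 49 = 14
slope * diff = 0.064 * 14 = 0.896
GE = 3.4 + 0.896
GE = 4.296

4.296


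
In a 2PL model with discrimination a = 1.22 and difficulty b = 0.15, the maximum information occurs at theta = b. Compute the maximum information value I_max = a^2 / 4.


For 2PL, max info at theta = b = 0.15
I_max = a^2 / 4 = 1.22^2 / 4
= 1.4884 / 4
I_max = 0.3721

0.3721


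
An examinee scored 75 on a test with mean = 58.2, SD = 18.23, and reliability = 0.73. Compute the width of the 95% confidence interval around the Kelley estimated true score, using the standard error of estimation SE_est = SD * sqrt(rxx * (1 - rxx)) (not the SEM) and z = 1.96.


True score estimate = 0.73*75 + 0.27*58.2 = 70.464
SE_est = SD * sqrt(rxx * (1 - rxx)) = 18.23 * sqrt(0.73 * 0.27) = 18.23 * sqrt(0.1971) = 8.093381
CI = T_est +/- z * SE_est, so width = 2 * z * SE_est = 2 * 1.96 * 8.093381
Width = 31.7261

31.7261


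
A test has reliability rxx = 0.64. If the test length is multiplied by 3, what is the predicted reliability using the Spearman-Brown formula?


r_new = (n * rxx) / (1 + (n-1) * rxx)
r_new = (3 * 0.64) / (1 + 2 * 0.64)
r_new = 1.92 / 2.28
r_new = 0.8421

0.8421


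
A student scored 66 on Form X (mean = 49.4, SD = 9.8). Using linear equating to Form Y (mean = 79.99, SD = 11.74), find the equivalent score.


slope = SD_Y / SD_X = 11.74 / 9.8 ~ 1.198
intercept = mean_Y - slope * mean_X = 79.99 - (11.74 / 9.8) * 49.4 ~ 20.8108
Y = slope * X + intercept. To avoid rounding drift from the rounded slope/intercept, evaluate the equivalent form Y = mean_Y + SD_Y * (X - mean_X) / SD_X at full precision:
Y = 79.99 + 11.74 * (66 - 49.4) / 9.8
Y = 79.99 + 11.74 * 16.6 / 9.8
Y = 79.99 + 194.884 / 9.8
Y = 79.99 + 19.8861
Y = 99.8761

99.8761


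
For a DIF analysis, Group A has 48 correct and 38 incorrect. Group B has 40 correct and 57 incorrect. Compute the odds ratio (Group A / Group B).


Odds_A = 48/38 = 1.2632
Odds_B = 40/57 = 0.7018
OR = Odds_A / Odds_B = 1.2632 / 0.7018
Exactly, OR = (48 * 57) / (38 * 40) = 2736 / 1520
OR = 1.8

1.8


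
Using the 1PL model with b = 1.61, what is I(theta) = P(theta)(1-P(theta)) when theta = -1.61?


P = 1/(1+exp(-(-1.61-1.61))) = 0.0384
I = P*(1-P) = 0.0384 * 0.9616
I = 0.0369

0.0369


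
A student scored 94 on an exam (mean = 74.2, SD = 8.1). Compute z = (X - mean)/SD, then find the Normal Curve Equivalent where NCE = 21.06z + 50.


z = (X - mean) / SD = (94 - 74.2) / 8.1
z = 19.8 / 8.1
z = 2.4444
NCE = NCE = 21.06z + 50
Carry z at full precision (z = 19.8 / 8.1) into the conversion:
NCE = 21.06 * (19.8 / 8.1) + 50 = 416.988 / 8.1 + 50
NCE = 51.48 + 50
NCE = 101.48

101.48


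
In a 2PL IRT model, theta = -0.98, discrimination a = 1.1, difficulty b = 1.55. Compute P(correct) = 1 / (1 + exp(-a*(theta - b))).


a*(theta - b) = 1.1 * (-0.98 - 1.55) = -2.783
exp(--2.783) = 16.1675
P = 1 / (1 + 16.1675)
P = 0.0582

0.0582


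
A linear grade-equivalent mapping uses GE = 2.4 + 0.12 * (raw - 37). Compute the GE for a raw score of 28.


raw - median = 28 - 37 = -9
slope * diff = 0.12 * -9 = -1.08
GE = 2.4 + -1.08
GE = 1.32

1.32


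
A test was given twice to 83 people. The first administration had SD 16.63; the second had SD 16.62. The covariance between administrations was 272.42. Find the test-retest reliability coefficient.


r = cov(X,Y) / (SD_X * SD_Y)
r = 272.42 / (16.63 * 16.62)
r = 272.42 / 276.3906
r = 0.9856

0.9856


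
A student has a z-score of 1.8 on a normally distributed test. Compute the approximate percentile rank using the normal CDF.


CDF(z) = 0.5 * (1 + erf(z/sqrt(2)))
erf(1.2728) = 0.9281
CDF = 0.9641
Percentile rank = 0.9641 * 100 = 96.41

96.41


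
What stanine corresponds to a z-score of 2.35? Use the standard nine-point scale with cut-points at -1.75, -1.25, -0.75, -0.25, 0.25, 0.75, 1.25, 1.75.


Stanine boundaries: [-1.75, -1.25, -0.75, -0.25, 0.25, 0.75, 1.25, 1.75]
z = 2.35
Check each boundary:
  z >= -1.75 -> could be stanine 2
  z >= -1.25 -> could be stanine 3
  z >= -0.75 -> could be stanine 4
  z >= -0.25 -> could be stanine 5
  z >= 0.25 -> could be stanine 6
  z >= 0.75 -> could be stanine 7
  z >= 1.25 -> could be stanine 8
  z >= 1.75 -> could be stanine 9
Highest qualifying boundary gives stanine = 9

9


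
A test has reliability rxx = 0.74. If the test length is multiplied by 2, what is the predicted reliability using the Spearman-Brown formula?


r_new = (n * rxx) / (1 + (n-1) * rxx)
r_new = (2 * 0.74) / (1 + 1 * 0.74)
r_new = 1.48 / 1.74
r_new = 0.8506

0.8506


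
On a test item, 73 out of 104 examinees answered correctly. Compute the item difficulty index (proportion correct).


Item difficulty p = number correct / total examinees
p = 73 / 104
p = 0.7019

0.7019


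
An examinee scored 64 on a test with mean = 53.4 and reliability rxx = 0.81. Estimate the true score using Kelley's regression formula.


T_est = rxx * X + (1 - rxx) * mean
T_est = 0.81 * 64 + 0.19 * 53.4
T_est = 51.84 + 10.146
T_est = 61.986

61.986


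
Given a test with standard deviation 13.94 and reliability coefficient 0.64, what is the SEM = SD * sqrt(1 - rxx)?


SEM = SD * sqrt(1 - rxx)
SEM = 13.94 * sqrt(1 - 0.64)
SEM = 13.94 * sqrt(0.36) = 13.94 * 0.6
SEM = 8.364

8.364


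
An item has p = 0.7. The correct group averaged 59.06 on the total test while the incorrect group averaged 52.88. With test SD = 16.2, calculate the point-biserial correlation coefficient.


q = 1 - p = 0.3
rpb = ((M1 - M0) / SD) * sqrt(p * q)
rpb = ((59.06 - 52.88) / 16.2) * sqrt(0.7 * 0.3)
rpb = 0.1748

0.1748


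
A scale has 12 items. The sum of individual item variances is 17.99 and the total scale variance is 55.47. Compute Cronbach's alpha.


alpha = (k/(k-1)) * (1 - sum(si^2)/s_total^2)
= (12/11) * (1 - 17.99/55.47)
alpha = 0.7371

0.7371


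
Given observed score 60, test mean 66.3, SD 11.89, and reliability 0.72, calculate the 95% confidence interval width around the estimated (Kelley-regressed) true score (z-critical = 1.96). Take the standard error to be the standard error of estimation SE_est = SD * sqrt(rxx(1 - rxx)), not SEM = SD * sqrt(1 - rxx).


True score estimate = 0.72*60 + 0.28*66.3 = 61.764
SE_est = SD * sqrt(rxx * (1 - rxx)) = 11.89 * sqrt(0.72 * 0.28) = 11.89 * sqrt(0.2016) = 5.338597
CI = T_est +/- z * SE_est, so width = 2 * z * SE_est = 2 * 1.96 * 5.338597
Width = 20.9273

20.9273


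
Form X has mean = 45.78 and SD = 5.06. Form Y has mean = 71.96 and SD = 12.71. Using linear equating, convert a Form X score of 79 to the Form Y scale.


slope = SD_Y / SD_X = 12.71 / 5.06 ~ 2.5119
intercept = mean_Y - slope * mean_X = 71.96 - (12.71 / 5.06) * 45.78 ~ -43.0328
Y = slope * X + intercept. To avoid rounding drift from the rounded slope/intercept, evaluate the equivalent form Y = mean_Y + SD_Y * (X - mean_X) / SD_X at full precision:
Y = 71.96 + 12.71 * (79 - 45.78) / 5.06
Y = 71.96 + 12.71 * 33.22 / 5.06
Y = 71.96 + 422.2262 / 5.06
Y = 71.96 + 83.4439
Y = 155.4039

155.4039


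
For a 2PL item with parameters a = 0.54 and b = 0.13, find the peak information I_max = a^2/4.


For 2PL, max info at theta = b = 0.13
I_max = a^2 / 4 = 0.54^2 / 4
= 0.2916 / 4
I_max = 0.0729

0.0729


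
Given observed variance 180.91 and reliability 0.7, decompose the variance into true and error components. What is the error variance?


var_true = rxx * var_obs = 0.7 * 180.91 = 126.637
var_error = var_obs - var_true
var_error = 180.91 - 126.637
var_error = 54.273

54.273


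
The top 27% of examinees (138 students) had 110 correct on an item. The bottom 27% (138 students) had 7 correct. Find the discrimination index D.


p_upper = 110/138 = 0.7971
p_lower = 7/138 = 0.0507
D = 0.7971 - 0.0507 = 0.7464

0.7464


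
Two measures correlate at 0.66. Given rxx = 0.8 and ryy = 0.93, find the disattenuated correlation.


r_corrected = rxy / sqrt(rxx * ryy)
= 0.66 / sqrt(0.8 * 0.93)
= 0.66 / sqrt(0.744)
= 0.66 / 0.862554
r_corrected = 0.7652

0.7652


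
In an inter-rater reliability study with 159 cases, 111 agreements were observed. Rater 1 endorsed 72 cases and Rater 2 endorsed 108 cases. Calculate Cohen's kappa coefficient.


P_o = 111/159 = 0.698113
P_e = (72*108 + 87*51) / 25281 = 0.48309
kappa = (P_o - P_e) / (1 - P_e)
kappa = (0.698113 - 0.48309) / (1 - 0.48309)
kappa = 0.416

0.416


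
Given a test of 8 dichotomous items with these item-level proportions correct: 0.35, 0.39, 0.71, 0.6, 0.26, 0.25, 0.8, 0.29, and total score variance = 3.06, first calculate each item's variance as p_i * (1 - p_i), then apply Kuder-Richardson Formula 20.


For each item, compute p_i * q_i:
  Item 1: 0.35 * 0.65 = 0.2275
  Item 2: 0.39 * 0.61 = 0.2379
  Item 3: 0.71 * 0.29 = 0.2059
  Item 4: 0.6 * 0.4 = 0.24
  Item 5: 0.26 * 0.74 = 0.1924
  Item 6: 0.25 * 0.75 = 0.1875
  Item 7: 0.8 * 0.2 = 0.16
  Item 8: 0.29 * 0.71 = 0.2059
Sum(p_i * q_i) = 0.2275 + 0.2379 + 0.2059 + 0.24 + 0.1924 + 0.1875 + 0.16 + 0.2059 = 1.6571
KR-20 = (k/(k-1)) * (1 - Sum(p_i*q_i) / Var_total)
= (8/7) * (1 - 1.6571/3.06)
= 1.1429 * 0.4585
KR-20 = 0.524

0.524


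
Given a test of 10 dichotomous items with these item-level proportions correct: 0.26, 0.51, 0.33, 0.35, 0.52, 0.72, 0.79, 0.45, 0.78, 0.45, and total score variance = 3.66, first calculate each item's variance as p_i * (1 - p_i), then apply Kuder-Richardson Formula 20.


For each item, compute p_i * q_i:
  Item 1: 0.26 * 0.74 = 0.1924
  Item 2: 0.51 * 0.49 = 0.2499
  Item 3: 0.33 * 0.67 = 0.2211
  Item 4: 0.35 * 0.65 = 0.2275
  Item 5: 0.52 * 0.48 = 0.2496
  Item 6: 0.72 * 0.28 = 0.2016
  Item 7: 0.79 * 0.21 = 0.1659
  Item 8: 0.45 * 0.55 = 0.2475
  Item 9: 0.78 * 0.22 = 0.1716
  Item 10: 0.45 * 0.55 = 0.2475
Sum(p_i * q_i) = 0.1924 + 0.2499 + 0.2211 + 0.2275 + 0.2496 + 0.2016 + 0.1659 + 0.2475 + 0.1716 + 0.2475 = 2.1746
KR-20 = (k/(k-1)) * (1 - Sum(p_i*q_i) / Var_total)
= (10/9) * (1 - 2.1746/3.66)
= 1.1111 * 0.4058
KR-20 = 0.4509

0.4509


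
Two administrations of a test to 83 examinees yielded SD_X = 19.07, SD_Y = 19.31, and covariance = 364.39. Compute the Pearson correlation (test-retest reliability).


r = cov(X,Y) / (SD_X * SD_Y)
r = 364.39 / (19.07 * 19.31)
r = 364.39 / 368.2417
r = 0.9895

0.9895


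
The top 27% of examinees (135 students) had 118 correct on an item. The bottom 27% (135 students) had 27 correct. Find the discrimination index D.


p_upper = 118/135 = 0.8741
p_lower = 27/135 = 0.2
D = 0.8741 - 0.2 = 0.6741

0.6741


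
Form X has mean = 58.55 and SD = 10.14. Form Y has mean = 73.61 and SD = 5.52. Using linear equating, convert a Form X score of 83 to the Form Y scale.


slope = SD_Y / SD_X = 5.52 / 10.14 ~ 0.5444
intercept = mean_Y - slope * mean_X = 73.61 - (5.52 / 10.14) * 58.55 ~ 41.7366
Y = slope * X + intercept. To avoid rounding drift from the rounded slope/intercept, evaluate the equivalent form Y = mean_Y + SD_Y * (X - mean_X) / SD_X at full precision:
Y = 73.61 + 5.52 * (83 - 58.55) / 10.14
Y = 73.61 + 5.52 * 24.45 / 10.14
Y = 73.61 + 134.964 / 10.14
Y = 73.61 + 13.3101
Y = 86.9201

86.9201


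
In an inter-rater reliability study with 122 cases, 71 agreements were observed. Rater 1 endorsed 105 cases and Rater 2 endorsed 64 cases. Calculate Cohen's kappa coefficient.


P_o = 71/122 = 0.581967
P_e = (105*64 + 17*58) / 14884 = 0.517737
kappa = (P_o - P_e) / (1 - P_e)
kappa = (0.581967 - 0.517737) / (1 - 0.517737)
kappa = 0.1332

0.1332


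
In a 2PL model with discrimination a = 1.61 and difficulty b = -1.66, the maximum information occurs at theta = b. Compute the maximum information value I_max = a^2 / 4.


For 2PL, max info at theta = b = -1.66
I_max = a^2 / 4 = 1.61^2 / 4
= 2.5921 / 4
I_max = 0.648

0.648


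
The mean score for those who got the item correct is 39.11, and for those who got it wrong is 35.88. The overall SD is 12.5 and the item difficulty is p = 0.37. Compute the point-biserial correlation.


q = 1 - p = 0.63
rpb = ((M1 - M0) / SD) * sqrt(p * q)
rpb = ((39.11 - 35.88) / 12.5) * sqrt(0.37 * 0.63)
rpb = 0.1248

0.1248


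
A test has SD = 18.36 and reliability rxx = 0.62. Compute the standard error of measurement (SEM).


SEM = SD * sqrt(1 - rxx)
SEM = 18.36 * sqrt(1 - 0.62)
SEM = 18.36 * sqrt(0.38) = 18.36 * 0.616441
SEM = 11.3179

11.3179


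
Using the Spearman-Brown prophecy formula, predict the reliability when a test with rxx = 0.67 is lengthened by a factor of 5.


r_new = (n * rxx) / (1 + (n-1) * rxx)
r_new = (5 * 0.67) / (1 + 4 * 0.67)
r_new = 3.35 / 3.68
r_new = 0.9103

0.9103


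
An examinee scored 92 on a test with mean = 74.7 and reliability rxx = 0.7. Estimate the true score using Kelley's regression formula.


T_est = rxx * X + (1 - rxx) * mean
T_est = 0.7 * 92 + 0.3 * 74.7
T_est = 64.4 + 22.41
T_est = 86.81

86.81


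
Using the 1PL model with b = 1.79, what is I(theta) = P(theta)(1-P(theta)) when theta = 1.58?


P = 1/(1+exp(-(1.58-1.79))) = 0.4477
I = P*(1-P) = 0.4477 * 0.5523
I = 0.2473

0.2473


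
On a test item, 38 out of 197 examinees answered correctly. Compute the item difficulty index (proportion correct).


Item difficulty p = number correct / total examinees
p = 38 / 197
p = 0.1929

0.1929


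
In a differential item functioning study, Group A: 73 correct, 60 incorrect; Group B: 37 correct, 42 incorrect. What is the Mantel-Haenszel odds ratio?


Odds_A = 73/60 = 1.2167
Odds_B = 37/42 = 0.881
OR = Odds_A / Odds_B = 1.2167 / 0.881
Exactly, OR = (73 * 42) / (60 * 37) = 3066 / 2220
OR = 1.3811

1.3811


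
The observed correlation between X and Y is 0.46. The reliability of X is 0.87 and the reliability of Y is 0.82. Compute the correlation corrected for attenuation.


r_corrected = rxy / sqrt(rxx * ryy)
= 0.46 / sqrt(0.87 * 0.82)
= 0.46 / sqrt(0.7134)
= 0.46 / 0.84463
r_corrected = 0.5446

0.5446


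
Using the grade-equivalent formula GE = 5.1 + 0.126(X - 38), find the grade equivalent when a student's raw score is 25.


raw - median = 25 - 38 = -13
slope * diff = 0.126 * -13 = -1.638
GE = 5.1 + -1.638
GE = 3.462

3.462


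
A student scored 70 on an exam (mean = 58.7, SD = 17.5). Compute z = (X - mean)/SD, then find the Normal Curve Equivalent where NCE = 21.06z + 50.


z = (X - mean) / SD = (70 - 58.7) / 17.5
z = 11.3 / 17.5
z = 0.6457
NCE = NCE = 21.06z + 50
Carry z at full precision (z = 11.3 / 17.5) into the conversion:
NCE = 21.06 * (11.3 / 17.5) + 50 = 237.978 / 17.5 + 50
NCE = 13.5987 + 50
NCE = 63.5987

63.5987


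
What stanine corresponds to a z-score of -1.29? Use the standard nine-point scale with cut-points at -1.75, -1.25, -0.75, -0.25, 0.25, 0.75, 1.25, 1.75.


Stanine boundaries: [-1.75, -1.25, -0.75, -0.25, 0.25, 0.75, 1.25, 1.75]
z = -1.29
Check each boundary:
  z >= -1.75 -> could be stanine 2
  z < -1.25
  z < -0.75
  z < -0.25
  z < 0.25
  z < 0.75
  z < 1.25
  z < 1.75
Highest qualifying boundary gives stanine = 2

2


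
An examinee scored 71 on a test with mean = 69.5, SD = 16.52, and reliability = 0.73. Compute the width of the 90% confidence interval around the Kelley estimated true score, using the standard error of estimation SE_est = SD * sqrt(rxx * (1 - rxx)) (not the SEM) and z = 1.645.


True score estimate = 0.73*71 + 0.27*69.5 = 70.595
SE_est = SD * sqrt(rxx * (1 - rxx)) = 16.52 * sqrt(0.73 * 0.27) = 16.52 * sqrt(0.1971) = 7.33421
CI = T_est +/- z * SE_est, so width = 2 * z * SE_est = 2 * 1.645 * 7.33421
Width = 24.1296

24.1296


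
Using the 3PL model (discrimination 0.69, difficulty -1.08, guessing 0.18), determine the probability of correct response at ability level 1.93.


logit = 0.69*(1.93 - -1.08) = 2.0769
P* = 1/(1 + exp(-2.0769)) = 0.8886
P = 0.18 + (1 - 0.18) * 0.8886
P = 0.9087

0.9087


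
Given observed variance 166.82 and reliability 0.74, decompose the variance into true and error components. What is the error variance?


var_true = rxx * var_obs = 0.74 * 166.82 = 123.4468
var_error = var_obs - var_true
var_error = 166.82 - 123.4468
var_error = 43.3732

43.3732


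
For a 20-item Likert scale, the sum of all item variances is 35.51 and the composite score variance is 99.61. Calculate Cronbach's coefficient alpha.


alpha = (k/(k-1)) * (1 - sum(si^2)/s_total^2)
= (20/19) * (1 - 35.51/99.61)
alpha = 0.6774

0.6774


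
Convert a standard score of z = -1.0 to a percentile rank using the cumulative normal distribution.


CDF(z) = 0.5 * (1 + erf(z/sqrt(2)))
erf(-0.7071) = -0.6827
CDF = 0.1587
Percentile rank = 0.1587 * 100 = 15.87

15.87


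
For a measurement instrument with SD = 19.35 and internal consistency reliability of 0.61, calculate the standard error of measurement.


SEM = SD * sqrt(1 - rxx)
SEM = 19.35 * sqrt(1 - 0.61)
SEM = 19.35 * sqrt(0.39) = 19.35 * 0.6245
SEM = 12.0841

12.0841


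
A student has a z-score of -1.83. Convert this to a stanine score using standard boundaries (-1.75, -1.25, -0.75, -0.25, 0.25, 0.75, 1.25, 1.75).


Stanine boundaries: [-1.75, -1.25, -0.75, -0.25, 0.25, 0.75, 1.25, 1.75]
z = -1.83
Check each boundary:
  z < -1.75
  z < -1.25
  z < -0.75
  z < -0.25
  z < 0.25
  z < 0.75
  z < 1.25
  z < 1.75
Highest qualifying boundary gives stanine = 1

1


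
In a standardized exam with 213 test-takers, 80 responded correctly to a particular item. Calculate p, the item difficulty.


Item difficulty p = number correct / total examinees
p = 80 / 213
p = 0.3756

0.3756


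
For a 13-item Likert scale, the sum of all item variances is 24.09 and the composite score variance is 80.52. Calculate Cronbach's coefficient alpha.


alpha = (k/(k-1)) * (1 - sum(si^2)/s_total^2)
= (13/12) * (1 - 24.09/80.52)
alpha = 0.7592

0.7592


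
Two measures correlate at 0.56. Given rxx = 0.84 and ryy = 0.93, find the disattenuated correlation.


r_corrected = rxy / sqrt(rxx * ryy)
= 0.56 / sqrt(0.84 * 0.93)
= 0.56 / sqrt(0.7812)
= 0.56 / 0.883855
r_corrected = 0.6336

0.6336


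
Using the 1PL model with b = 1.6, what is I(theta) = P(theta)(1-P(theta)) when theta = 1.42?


P = 1/(1+exp(-(1.42-1.6))) = 0.4551
I = P*(1-P) = 0.4551 * 0.5449
I = 0.248

0.248


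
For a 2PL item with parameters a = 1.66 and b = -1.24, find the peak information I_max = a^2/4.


For 2PL, max info at theta = b = -1.24
I_max = a^2 / 4 = 1.66^2 / 4
= 2.7556 / 4
I_max = 0.6889

0.6889


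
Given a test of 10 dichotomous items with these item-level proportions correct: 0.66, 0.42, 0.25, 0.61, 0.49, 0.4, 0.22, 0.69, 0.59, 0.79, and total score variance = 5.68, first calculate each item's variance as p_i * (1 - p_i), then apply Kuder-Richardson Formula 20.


For each item, compute p_i * q_i:
  Item 1: 0.66 * 0.34 = 0.2244
  Item 2: 0.42 * 0.58 = 0.2436
  Item 3: 0.25 * 0.75 = 0.1875
  Item 4: 0.61 * 0.39 = 0.2379
  Item 5: 0.49 * 0.51 = 0.2499
  Item 6: 0.4 * 0.6 = 0.24
  Item 7: 0.22 * 0.78 = 0.1716
  Item 8: 0.69 * 0.31 = 0.2139
  Item 9: 0.59 * 0.41 = 0.2419
  Item 10: 0.79 * 0.21 = 0.1659
Sum(p_i * q_i) = 0.2244 + 0.2436 + 0.1875 + 0.2379 + 0.2499 + 0.24 + 0.1716 + 0.2139 + 0.2419 + 0.1659 = 2.1766
KR-20 = (k/(k-1)) * (1 - Sum(p_i*q_i) / Var_total)
= (10/9) * (1 - 2.1766/5.68)
= 1.1111 * 0.6168
KR-20 = 0.6853

0.6853


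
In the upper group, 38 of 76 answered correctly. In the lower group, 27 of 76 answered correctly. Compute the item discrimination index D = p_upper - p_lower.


p_upper = 38/76 = 0.5
p_lower = 27/76 = 0.3553
D = 0.5 - 0.3553 = 0.1447

0.1447


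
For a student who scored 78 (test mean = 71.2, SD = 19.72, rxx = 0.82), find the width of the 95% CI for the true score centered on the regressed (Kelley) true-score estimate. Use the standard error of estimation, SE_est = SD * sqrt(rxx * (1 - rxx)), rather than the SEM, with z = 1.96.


True score estimate = 0.82*78 + 0.18*71.2 = 76.776
SE_est = SD * sqrt(rxx * (1 - rxx)) = 19.72 * sqrt(0.82 * 0.18) = 19.72 * sqrt(0.1476) = 7.576177
CI = T_est +/- z * SE_est, so width = 2 * z * SE_est = 2 * 1.96 * 7.576177
Width = 29.6986

29.6986


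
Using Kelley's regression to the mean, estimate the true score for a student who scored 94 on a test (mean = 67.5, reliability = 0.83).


T_est = rxx * X + (1 - rxx) * mean
T_est = 0.83 * 94 + 0.17 * 67.5
T_est = 78.02 + 11.475
T_est = 89.495

89.495


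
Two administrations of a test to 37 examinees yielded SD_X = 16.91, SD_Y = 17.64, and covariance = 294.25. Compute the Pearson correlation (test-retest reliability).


r = cov(X,Y) / (SD_X * SD_Y)
r = 294.25 / (16.91 * 17.64)
r = 294.25 / 298.2924
r = 0.9864

0.9864


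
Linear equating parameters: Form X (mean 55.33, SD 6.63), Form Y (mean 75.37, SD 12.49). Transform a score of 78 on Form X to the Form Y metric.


slope = SD_Y / SD_X = 12.49 / 6.63 ~ 1.8839
intercept = mean_Y - slope * mean_X = 75.37 - (12.49 / 6.63) * 55.33 ~ -28.864
Y = slope * X + intercept. To avoid rounding drift from the rounded slope/intercept, evaluate the equivalent form Y = mean_Y + SD_Y * (X - mean_X) / SD_X at full precision:
Y = 75.37 + 12.49 * (78 - 55.33) / 6.63
Y = 75.37 + 12.49 * 22.67 / 6.63
Y = 75.37 + 283.1483 / 6.63
Y = 75.37 + 42.7071
Y = 118.0771

118.0771


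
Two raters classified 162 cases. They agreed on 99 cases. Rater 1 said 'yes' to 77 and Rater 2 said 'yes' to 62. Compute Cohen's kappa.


P_o = 99/162 = 0.611111
P_e = (77*62 + 85*100) / 26244 = 0.505792
kappa = (P_o - P_e) / (1 - P_e)
kappa = (0.611111 - 0.505792) / (1 - 0.505792)
kappa = 0.2131

0.2131


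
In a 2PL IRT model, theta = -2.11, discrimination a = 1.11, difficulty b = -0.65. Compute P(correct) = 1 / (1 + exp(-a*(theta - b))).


a*(theta - b) = 1.11 * (-2.11 - -0.65) = -1.6206
exp(--1.6206) = 5.0561
P = 1 / (1 + 5.0561)
P = 0.1651

0.1651


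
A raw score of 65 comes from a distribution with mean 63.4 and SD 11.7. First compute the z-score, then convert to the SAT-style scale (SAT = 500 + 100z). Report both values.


z = (X - mean) / SD = (65 - 63.4) / 11.7
z = 1.6 / 11.7
z = 0.1368
SAT-scale = SAT = 500 + 100z
Carry z at full precision (z = 1.6 / 11.7) into the conversion:
SAT-scale = 500 + 100 * (1.6 / 11.7) = 500 + 160 / 11.7
SAT-scale = 500 + 13.6752
SAT-scale = 513.6752

513.6752


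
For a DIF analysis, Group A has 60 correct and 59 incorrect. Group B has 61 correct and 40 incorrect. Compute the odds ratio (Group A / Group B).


Odds_A = 60/59 = 1.0169
Odds_B = 61/40 = 1.525
OR = Odds_A / Odds_B = 1.0169 / 1.525
Exactly, OR = (60 * 40) / (59 * 61) = 2400 / 3599
OR = 0.6669

0.6669


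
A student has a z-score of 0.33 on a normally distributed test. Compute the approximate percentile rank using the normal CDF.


CDF(z) = 0.5 * (1 + erf(z/sqrt(2)))
erf(0.2333) = 0.2586
CDF = 0.6293
Percentile rank = 0.6293 * 100 = 62.93

62.93


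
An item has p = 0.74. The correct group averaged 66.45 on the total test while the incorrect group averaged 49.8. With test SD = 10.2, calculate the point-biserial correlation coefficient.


q = 1 - p = 0.26
rpb = ((M1 - M0) / SD) * sqrt(p * q)
rpb = ((66.45 - 49.8) / 10.2) * sqrt(0.74 * 0.26)
rpb = 0.716

0.716


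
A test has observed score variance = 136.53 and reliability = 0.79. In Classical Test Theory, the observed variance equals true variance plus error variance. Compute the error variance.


var_true = rxx * var_obs = 0.79 * 136.53 = 107.8587
var_error = var_obs - var_true
var_error = 136.53 - 107.8587
var_error = 28.6713

28.6713


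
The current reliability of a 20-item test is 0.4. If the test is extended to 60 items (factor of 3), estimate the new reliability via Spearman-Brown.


r_new = (n * rxx) / (1 + (n-1) * rxx)
r_new = (3 * 0.4) / (1 + 2 * 0.4)
r_new = 1.2 / 1.8
r_new = 0.6667

0.6667


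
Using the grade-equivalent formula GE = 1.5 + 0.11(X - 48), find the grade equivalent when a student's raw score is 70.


raw - median = 70 - 48 = 22
slope * diff = 0.11 * 22 = 2.42
GE = 1.5 + 2.42
GE = 3.92

3.92


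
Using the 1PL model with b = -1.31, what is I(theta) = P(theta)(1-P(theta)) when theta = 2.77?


P = 1/(1+exp(-(2.77--1.31))) = 0.9834
I = P*(1-P) = 0.9834 * 0.0166
I = 0.0163

0.0163


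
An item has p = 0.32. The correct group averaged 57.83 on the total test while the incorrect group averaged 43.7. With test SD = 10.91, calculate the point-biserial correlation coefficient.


q = 1 - p = 0.68
rpb = ((M1 - M0) / SD) * sqrt(p * q)
rpb = ((57.83 - 43.7) / 10.91) * sqrt(0.32 * 0.68)
rpb = 0.6042

0.6042


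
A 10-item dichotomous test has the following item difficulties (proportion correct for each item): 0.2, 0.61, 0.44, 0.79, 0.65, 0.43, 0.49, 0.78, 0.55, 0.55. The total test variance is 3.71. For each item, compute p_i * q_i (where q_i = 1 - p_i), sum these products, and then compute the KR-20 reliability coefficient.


For each item, compute p_i * q_i:
  Item 1: 0.2 * 0.8 = 0.16
  Item 2: 0.61 * 0.39 = 0.2379
  Item 3: 0.44 * 0.56 = 0.2464
  Item 4: 0.79 * 0.21 = 0.1659
  Item 5: 0.65 * 0.35 = 0.2275
  Item 6: 0.43 * 0.57 = 0.2451
  Item 7: 0.49 * 0.51 = 0.2499
  Item 8: 0.78 * 0.22 = 0.1716
  Item 9: 0.55 * 0.45 = 0.2475
  Item 10: 0.55 * 0.45 = 0.2475
Sum(p_i * q_i) = 0.16 + 0.2379 + 0.2464 + 0.1659 + 0.2275 + 0.2451 + 0.2499 + 0.1716 + 0.2475 + 0.2475 = 2.1993
KR-20 = (k/(k-1)) * (1 - Sum(p_i*q_i) / Var_total)
= (10/9) * (1 - 2.1993/3.71)
= 1.1111 * 0.4072
KR-20 = 0.4524

0.4524


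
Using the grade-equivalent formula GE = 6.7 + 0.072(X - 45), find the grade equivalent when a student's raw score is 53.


raw - median = 53 - 45 = 8
slope * diff = 0.072 * 8 = 0.576
GE = 6.7 + 0.576
GE = 7.276

7.276


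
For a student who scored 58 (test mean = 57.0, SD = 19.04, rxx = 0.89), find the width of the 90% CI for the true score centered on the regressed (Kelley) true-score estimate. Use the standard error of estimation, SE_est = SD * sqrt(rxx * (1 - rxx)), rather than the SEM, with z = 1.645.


True score estimate = 0.89*58 + 0.11*57.0 = 57.89
SE_est = SD * sqrt(rxx * (1 - rxx)) = 19.04 * sqrt(0.89 * 0.11) = 19.04 * sqrt(0.0979) = 5.957421
CI = T_est +/- z * SE_est, so width = 2 * z * SE_est = 2 * 1.645 * 5.957421
Width = 19.5999

19.5999


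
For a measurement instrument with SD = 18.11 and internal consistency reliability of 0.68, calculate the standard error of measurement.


SEM = SD * sqrt(1 - rxx)
SEM = 18.11 * sqrt(1 - 0.68)
SEM = 18.11 * sqrt(0.32) = 18.11 * 0.565685
SEM = 10.2446

10.2446


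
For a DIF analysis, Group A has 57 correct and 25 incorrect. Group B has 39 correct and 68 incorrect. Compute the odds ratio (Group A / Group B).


Odds_A = 57/25 = 2.28
Odds_B = 39/68 = 0.5735
OR = Odds_A / Odds_B = 2.28 / 0.5735
Exactly, OR = (57 * 68) / (25 * 39) = 3876 / 975
OR = 3.9754

3.9754


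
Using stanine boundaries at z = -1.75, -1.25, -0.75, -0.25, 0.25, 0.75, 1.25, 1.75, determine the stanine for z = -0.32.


Stanine boundaries: [-1.75, -1.25, -0.75, -0.25, 0.25, 0.75, 1.25, 1.75]
z = -0.32
Check each boundary:
  z >= -1.75 -> could be stanine 2
  z >= -1.25 -> could be stanine 3
  z >= -0.75 -> could be stanine 4
  z < -0.25
  z < 0.25
  z < 0.75
  z < 1.25
  z < 1.75
Highest qualifying boundary gives stanine = 4

4


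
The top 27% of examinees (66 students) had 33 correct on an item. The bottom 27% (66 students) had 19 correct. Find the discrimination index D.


p_upper = 33/66 = 0.5
p_lower = 19/66 = 0.2879
D = 0.5 - 0.2879 = 0.2121

0.2121


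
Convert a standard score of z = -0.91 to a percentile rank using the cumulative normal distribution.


CDF(z) = 0.5 * (1 + erf(z/sqrt(2)))
erf(-0.6435) = -0.6372
CDF = 0.1814
Percentile rank = 0.1814 * 100 = 18.14

18.14


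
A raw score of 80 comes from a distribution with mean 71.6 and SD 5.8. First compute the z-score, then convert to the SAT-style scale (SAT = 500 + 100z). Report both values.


z = (X - mean) / SD = (80 - 71.6) / 5.8
z = 8.4 / 5.8
z = 1.4483
SAT-scale = SAT = 500 + 100z
Carry z at full precision (z = 8.4 / 5.8) into the conversion:
SAT-scale = 500 + 100 * (8.4 / 5.8) = 500 + 840 / 5.8
SAT-scale = 500 + 144.8276
SAT-scale = 644.8276

644.8276


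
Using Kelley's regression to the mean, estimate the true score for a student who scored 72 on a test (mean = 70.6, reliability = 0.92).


T_est = rxx * X + (1 - rxx) * mean
T_est = 0.92 * 72 + 0.08 * 70.6
T_est = 66.24 + 5.648
T_est = 71.888

71.888


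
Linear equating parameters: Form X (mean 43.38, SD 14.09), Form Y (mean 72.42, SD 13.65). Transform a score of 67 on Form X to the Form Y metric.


slope = SD_Y / SD_X = 13.65 / 14.09 ~ 0.9688
intercept = mean_Y - slope * mean_X = 72.42 - (13.65 / 14.09) * 43.38 ~ 30.3947
Y = slope * X + intercept. To avoid rounding drift from the rounded slope/intercept, evaluate the equivalent form Y = mean_Y + SD_Y * (X - mean_X) / SD_X at full precision:
Y = 72.42 + 13.65 * (67 - 43.38) / 14.09
Y = 72.42 + 13.65 * 23.62 / 14.09
Y = 72.42 + 322.413 / 14.09
Y = 72.42 + 22.8824
Y = 95.3024

95.3024


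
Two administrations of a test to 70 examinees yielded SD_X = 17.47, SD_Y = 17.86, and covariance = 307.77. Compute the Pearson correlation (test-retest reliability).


r = cov(X,Y) / (SD_X * SD_Y)
r = 307.77 / (17.47 * 17.86)
r = 307.77 / 312.0142
r = 0.9864

0.9864


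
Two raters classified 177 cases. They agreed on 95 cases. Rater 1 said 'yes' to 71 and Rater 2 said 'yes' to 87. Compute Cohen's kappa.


P_o = 95/177 = 0.536723
P_e = (71*87 + 106*90) / 31329 = 0.501676
kappa = (P_o - P_e) / (1 - P_e)
kappa = (0.536723 - 0.501676) / (1 - 0.501676)
kappa = 0.0703

0.0703


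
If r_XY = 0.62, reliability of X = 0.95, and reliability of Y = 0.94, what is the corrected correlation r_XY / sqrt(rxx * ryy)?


r_corrected = rxy / sqrt(rxx * ryy)
= 0.62 / sqrt(0.95 * 0.94)
= 0.62 / sqrt(0.893)
= 0.62 / 0.944987
r_corrected = 0.6561

0.6561


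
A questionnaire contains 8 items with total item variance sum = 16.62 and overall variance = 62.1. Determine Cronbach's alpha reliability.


alpha = (k/(k-1)) * (1 - sum(si^2)/s_total^2)
= (8/7) * (1 - 16.62/62.1)
alpha = 0.837

0.837


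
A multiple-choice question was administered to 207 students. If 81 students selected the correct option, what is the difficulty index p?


Item difficulty p = number correct / total examinees
p = 81 / 207
p = 0.3913

0.3913


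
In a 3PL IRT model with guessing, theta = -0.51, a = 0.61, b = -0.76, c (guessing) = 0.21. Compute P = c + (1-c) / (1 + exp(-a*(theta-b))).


logit = 0.61*(-0.51 - -0.76) = 0.1525
P* = 1/(1 + exp(-0.1525)) = 0.5381
P = 0.21 + (1 - 0.21) * 0.5381
P = 0.6351

0.6351


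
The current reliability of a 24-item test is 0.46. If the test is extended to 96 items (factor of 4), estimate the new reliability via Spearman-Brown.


r_new = (n * rxx) / (1 + (n-1) * rxx)
r_new = (4 * 0.46) / (1 + 3 * 0.46)
r_new = 1.84 / 2.38
r_new = 0.7731

0.7731


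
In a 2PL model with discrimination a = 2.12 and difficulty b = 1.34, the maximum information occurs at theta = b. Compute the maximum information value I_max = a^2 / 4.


For 2PL, max info at theta = b = 1.34
I_max = a^2 / 4 = 2.12^2 / 4
= 4.4944 / 4
I_max = 1.1236

1.1236


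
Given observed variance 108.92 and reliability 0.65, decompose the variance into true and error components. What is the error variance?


var_true = rxx * var_obs = 0.65 * 108.92 = 70.798
var_error = var_obs - var_true
var_error = 108.92 - 70.798
var_error = 38.122

38.122


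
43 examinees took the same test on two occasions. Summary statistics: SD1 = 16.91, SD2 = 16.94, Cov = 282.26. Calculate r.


r = cov(X,Y) / (SD_X * SD_Y)
r = 282.26 / (16.91 * 16.94)
r = 282.26 / 286.4554
r = 0.9854

0.9854


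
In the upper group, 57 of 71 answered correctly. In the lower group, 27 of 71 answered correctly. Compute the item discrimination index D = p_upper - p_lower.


p_upper = 57/71 = 0.8028
p_lower = 27/71 = 0.3803
D = 0.8028 - 0.3803 = 0.4225

0.4225


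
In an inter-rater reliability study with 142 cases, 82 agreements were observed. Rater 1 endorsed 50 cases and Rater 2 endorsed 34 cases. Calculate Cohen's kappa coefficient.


P_o = 82/142 = 0.577465
P_e = (50*34 + 92*108) / 20164 = 0.577068
kappa = (P_o - P_e) / (1 - P_e)
kappa = (0.577465 - 0.577068) / (1 - 0.577068)
kappa = 0.0009

0.0009


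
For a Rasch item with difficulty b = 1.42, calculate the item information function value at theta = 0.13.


P = 1/(1+exp(-(0.13-1.42))) = 0.2159
I = P*(1-P) = 0.2159 * 0.7841
I = 0.1693

0.1693


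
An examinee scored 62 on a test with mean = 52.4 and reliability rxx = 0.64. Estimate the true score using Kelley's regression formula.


T_est = rxx * X + (1 - rxx) * mean
T_est = 0.64 * 62 + 0.36 * 52.4
T_est = 39.68 + 18.864
T_est = 58.544

58.544


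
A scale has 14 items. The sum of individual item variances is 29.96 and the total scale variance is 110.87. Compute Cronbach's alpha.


alpha = (k/(k-1)) * (1 - sum(si^2)/s_total^2)
= (14/13) * (1 - 29.96/110.87)
alpha = 0.7859

0.7859


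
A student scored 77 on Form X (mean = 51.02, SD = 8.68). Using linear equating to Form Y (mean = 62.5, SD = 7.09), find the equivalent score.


slope = SD_Y / SD_X = 7.09 / 8.68 ~ 0.8168
intercept = mean_Y - slope * mean_X = 62.5 - (7.09 / 8.68) * 51.02 ~ 20.8258
Y = slope * X + intercept. To avoid rounding drift from the rounded slope/intercept, evaluate the equivalent form Y = mean_Y + SD_Y * (X - mean_X) / SD_X at full precision:
Y = 62.5 + 7.09 * (77 - 51.02) / 8.68
Y = 62.5 + 7.09 * 25.98 / 8.68
Y = 62.5 + 184.1982 / 8.68
Y = 62.5 + 21.221
Y = 83.721

83.721


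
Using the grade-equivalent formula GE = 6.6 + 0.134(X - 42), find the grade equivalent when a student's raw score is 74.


raw - median = 74 - 42 = 32
slope * diff = 0.134 * 32 = 4.288
GE = 6.6 + 4.288
GE = 10.888

10.888


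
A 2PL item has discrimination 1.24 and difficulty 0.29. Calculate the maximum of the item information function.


For 2PL, max info at theta = b = 0.29
I_max = a^2 / 4 = 1.24^2 / 4
= 1.5376 / 4
I_max = 0.3844

0.3844


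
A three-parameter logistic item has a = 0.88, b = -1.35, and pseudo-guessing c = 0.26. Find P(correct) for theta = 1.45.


logit = 0.88*(1.45 - -1.35) = 2.464
P* = 1/(1 + exp(-2.464)) = 0.9216
P = 0.26 + (1 - 0.26) * 0.9216
P = 0.942

0.942


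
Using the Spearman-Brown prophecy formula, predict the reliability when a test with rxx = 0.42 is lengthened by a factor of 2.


r_new = (n * rxx) / (1 + (n-1) * rxx)
r_new = (2 * 0.42) / (1 + 1 * 0.42)
r_new = 0.84 / 1.42
r_new = 0.5915

0.5915


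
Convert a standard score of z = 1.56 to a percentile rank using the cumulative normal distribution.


CDF(z) = 0.5 * (1 + erf(z/sqrt(2)))
erf(1.1031) = 0.8812
CDF = 0.9406
Percentile rank = 0.9406 * 100 = 94.06

94.06


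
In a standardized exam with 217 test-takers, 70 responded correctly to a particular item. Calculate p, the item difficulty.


Item difficulty p = number correct / total examinees
p = 70 / 217
p = 0.3226

0.3226


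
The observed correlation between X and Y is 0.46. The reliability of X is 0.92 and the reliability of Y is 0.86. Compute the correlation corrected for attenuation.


r_corrected = rxy / sqrt(rxx * ryy)
= 0.46 / sqrt(0.92 * 0.86)
= 0.46 / sqrt(0.7912)
= 0.46 / 0.889494
r_corrected = 0.5171

0.5171


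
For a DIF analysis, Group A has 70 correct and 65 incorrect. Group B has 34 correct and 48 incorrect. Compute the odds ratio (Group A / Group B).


Odds_A = 70/65 = 1.0769
Odds_B = 34/48 = 0.7083
OR = Odds_A / Odds_B = 1.0769 / 0.7083
Exactly, OR = (70 * 48) / (65 * 34) = 3360 / 2210
OR = 1.5204

1.5204


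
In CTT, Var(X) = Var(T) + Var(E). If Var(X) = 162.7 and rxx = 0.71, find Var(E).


var_true = rxx * var_obs = 0.71 * 162.7 = 115.517
var_error = var_obs - var_true
var_error = 162.7 - 115.517
var_error = 47.183

47.183


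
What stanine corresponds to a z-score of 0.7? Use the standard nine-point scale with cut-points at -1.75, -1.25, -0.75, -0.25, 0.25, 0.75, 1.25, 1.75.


Stanine boundaries: [-1.75, -1.25, -0.75, -0.25, 0.25, 0.75, 1.25, 1.75]
z = 0.7
Check each boundary:
  z >= -1.75 -> could be stanine 2
  z >= -1.25 -> could be stanine 3
  z >= -0.75 -> could be stanine 4
  z >= -0.25 -> could be stanine 5
  z >= 0.25 -> could be stanine 6
  z < 0.75
  z < 1.25
  z < 1.75
Highest qualifying boundary gives stanine = 6

6


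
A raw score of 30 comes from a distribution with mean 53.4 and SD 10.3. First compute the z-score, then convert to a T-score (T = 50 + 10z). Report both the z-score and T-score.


z = (X - mean) / SD = (30 - 53.4) / 10.3
z = -23.4 / 10.3
z = -2.2718
T-score = T = 50 + 10z
Carry z at full precision (z = -23.4 / 10.3) into the conversion:
T-score = 50 + 10 * (-23.4 / 10.3) = 50 + -234 / 10.3
T-score = 50 + -22.7184
T-score = 27.2816

27.2816


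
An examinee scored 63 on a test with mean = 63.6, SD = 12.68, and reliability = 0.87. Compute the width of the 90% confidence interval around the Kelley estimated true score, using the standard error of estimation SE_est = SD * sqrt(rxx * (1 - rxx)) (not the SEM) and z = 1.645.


True score estimate = 0.87*63 + 0.13*63.6 = 63.078
SE_est = SD * sqrt(rxx * (1 - rxx)) = 12.68 * sqrt(0.87 * 0.13) = 12.68 * sqrt(0.1131) = 4.264328
CI = T_est +/- z * SE_est, so width = 2 * z * SE_est = 2 * 1.645 * 4.264328
Width = 14.0296

14.0296
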